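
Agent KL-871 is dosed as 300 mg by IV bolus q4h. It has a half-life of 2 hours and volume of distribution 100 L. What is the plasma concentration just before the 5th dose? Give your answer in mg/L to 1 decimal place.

f = (1/2)^(τ/t½) = (1/2)^(4/2) ≈ 0.2500.
C₀ = D/Vd = 300/100 ≈ 3.000 mg/L.
Before the 5th dose, 4 doses have been given. Superposition: Cmin = C₀·(f + f² + … + f^4).
≈ 3.000 × (0.2500 + 0.0625 + 0.0156 + 0.0039) ≈ 3.000 × 0.3320 ≈ 0.996 mg/L.

1.0 mg/L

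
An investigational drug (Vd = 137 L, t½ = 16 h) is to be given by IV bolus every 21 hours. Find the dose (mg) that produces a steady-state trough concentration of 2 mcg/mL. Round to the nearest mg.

407 mg

τ/t½ = 21/16 ≈ 1.3125, so f = (1/2)^(21/16) ≈ 0.402623.
Cmin,ss = (D/Vd)·f/(1−f), so D = Cmin,ss·Vd·(1−f)/f.
D = 2 × 137 × (1−f)/f ≈ 2 × 137 × 1.48371 ≈ 406.54 mg.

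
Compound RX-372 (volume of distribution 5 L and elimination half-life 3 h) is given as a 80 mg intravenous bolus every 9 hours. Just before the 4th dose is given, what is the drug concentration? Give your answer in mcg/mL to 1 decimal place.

2.3 mcg/mL

f = (1/2)^(τ/t½) = (1/2)^(9/3) ≈ 0.1250.
C₀ = D/Vd = 80/5 ≈ 16.000 mcg/mL.
Before the 4th dose, 3 doses have been given. Superposition: Cmin = C₀·(f + f² + … + f^3).
≈ 16.000 × (0.1250 + 0.0156 + 0.0020) ≈ 16.000 × 0.1426 ≈ 2.282 mcg/mL.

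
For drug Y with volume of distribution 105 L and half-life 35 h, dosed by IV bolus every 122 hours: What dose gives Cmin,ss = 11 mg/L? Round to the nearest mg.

11784 mg

τ/t½ = 122/35 ≈ 3.4857, so f = (1/2)^(122/35) ≈ 0.089268.
Cmin,ss = (D/Vd)·f/(1−f), so D = Cmin,ss·Vd·(1−f)/f.
D = 11 × 105 × (1−f)/f ≈ 11 × 105 × 10.20222 ≈ 11783.56 mg.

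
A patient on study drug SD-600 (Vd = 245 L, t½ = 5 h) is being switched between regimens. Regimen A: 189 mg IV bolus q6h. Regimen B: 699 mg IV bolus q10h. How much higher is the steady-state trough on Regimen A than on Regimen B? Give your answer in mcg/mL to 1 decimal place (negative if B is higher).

-0.4 mcg/mL

Regimen A: f = (1/2)^(6/5) ≈ 0.4353; Cmin,ss = (189/245)·f/(1−f) ≈ 0.595 mcg/mL.
Regimen B: f = (1/2)^(10/5) ≈ 0.2500; Cmin,ss = (699/245)·f/(1−f) ≈ 0.951 mcg/mL.
Difference ≈ 0.595 − 0.951 ≈ -0.356 mcg/mL.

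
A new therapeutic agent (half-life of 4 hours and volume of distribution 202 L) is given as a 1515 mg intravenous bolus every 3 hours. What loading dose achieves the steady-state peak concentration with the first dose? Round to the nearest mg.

f = (1/2)^(3/4) ≈ 0.594604; accumulation ratio R = 1/(1−f) ≈ 2.46672.
Loading dose to hit Cmax,ss on first dose: D_load = D_maint·R ≈ 1515 × 2.46672 ≈ 3737.08 mg.

3737 mg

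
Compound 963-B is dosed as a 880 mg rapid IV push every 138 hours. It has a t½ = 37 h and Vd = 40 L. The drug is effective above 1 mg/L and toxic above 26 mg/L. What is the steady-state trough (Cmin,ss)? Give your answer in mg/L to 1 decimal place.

k = ln2/t½ = ln2/37 ≈ 0.018734 h⁻¹; fraction remaining f = e^(−kτ) = e^(−0.018734×138) ≈ 0.0754.
Each bolus raises the concentration by D/Vd = 880/40 ≈ 22.000 mg/L.
Steady-state trough Cmin,ss = C₀·f/(1−f) ≈ 22.000 × 0.0754/0.9246 ≈ 1.794 mg/L.
Trough 1.8 mg/L vs MEC 1 mg/L: adequate.

1.8 mg/L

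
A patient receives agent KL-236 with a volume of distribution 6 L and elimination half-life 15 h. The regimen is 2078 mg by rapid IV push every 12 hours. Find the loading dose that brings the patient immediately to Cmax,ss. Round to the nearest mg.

f = (1/2)^(12/15) ≈ 0.574349; accumulation ratio R = 1/(1−f) ≈ 2.34934.
Loading dose to hit Cmax,ss on first dose: D_load = D_maint·R ≈ 2078 × 2.34934 ≈ 4881.93 mg.

4882 mg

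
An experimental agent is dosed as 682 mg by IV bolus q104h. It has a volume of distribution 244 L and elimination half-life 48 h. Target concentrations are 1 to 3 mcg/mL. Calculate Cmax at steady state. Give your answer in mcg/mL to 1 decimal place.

3.6 mcg/mL

k = ln2/t½ = ln2/48 ≈ 0.014441 h⁻¹; fraction remaining f = e^(−kτ) = e^(−0.014441×104) ≈ 0.2227.
Accumulation ratio R = 1/(1 − f) ≈ 1/0.7773 ≈ 1.2865.
Single-dose peak C₀ = D/Vd = 682/244 ≈ 2.795 mcg/mL.
Steady-state peak Cmax,ss = C₀·R ≈ 2.795 × 1.2865 ≈ 3.596 mcg/mL.
Peak 3.6 mcg/mL vs MTC 3 mcg/mL: exceeds toxic threshold.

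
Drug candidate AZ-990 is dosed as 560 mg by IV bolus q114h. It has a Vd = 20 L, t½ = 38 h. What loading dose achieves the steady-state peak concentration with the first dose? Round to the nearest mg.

640 mg

f = (1/2)^(114/38) ≈ 0.125000; accumulation ratio R = 1/(1−f) ≈ 1.14286.
Loading dose to hit Cmax,ss on first dose: D_load = D_maint·R ≈ 560 × 1.14286 ≈ 640.00 mg.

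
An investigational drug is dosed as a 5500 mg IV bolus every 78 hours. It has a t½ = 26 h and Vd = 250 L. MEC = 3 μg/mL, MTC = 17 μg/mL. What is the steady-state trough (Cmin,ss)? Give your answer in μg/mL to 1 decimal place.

The dosing interval is 3 half-lives, so f = 2^(−3) = 0.125.
Accumulation ratio R = 1/(1 − f) = 1/0.875 = 8/7.
Single-dose peak C₀ = D/Vd = 5500/250 = 22 μg/mL.
Steady-state peak Cmax,ss = C₀·R = 22 × 8/7 ≈ 25.143 μg/mL.
Steady-state trough Cmin,ss = Cmax,ss·f ≈ 25.143 × 0.125 ≈ 3.143 μg/mL.
Trough 3.1 μg/mL vs MEC 3 μg/mL: adequate.

3.1 μg/mL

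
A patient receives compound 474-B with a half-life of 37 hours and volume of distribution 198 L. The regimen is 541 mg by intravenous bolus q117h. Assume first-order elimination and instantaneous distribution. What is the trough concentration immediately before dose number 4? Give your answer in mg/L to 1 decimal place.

0.3 mg/L

f = (1/2)^(τ/t½) = (1/2)^(117/37) ≈ 0.1117.
C₀ = D/Vd = 541/198 ≈ 2.732 mg/L.
Before the 4th dose, 3 doses have been given. Superposition: Cmin = C₀·(f + f² + … + f^3).
≈ 2.732 × (0.1117 + 0.0125 + 0.0014) ≈ 2.732 × 0.1256 ≈ 0.343 mg/L.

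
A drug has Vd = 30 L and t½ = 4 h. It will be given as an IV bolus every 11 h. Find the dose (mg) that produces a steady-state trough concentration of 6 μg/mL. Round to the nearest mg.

τ/t½ = 11/4 ≈ 2.75, so f = (1/2)^(11/4) ≈ 0.148651.
Cmin,ss = (D/Vd)·f/(1−f), so D = Cmin,ss·Vd·(1−f)/f.
D = 6 × 30 × (1−f)/f ≈ 6 × 30 × 5.72717 ≈ 1030.89 mg.

1031 mg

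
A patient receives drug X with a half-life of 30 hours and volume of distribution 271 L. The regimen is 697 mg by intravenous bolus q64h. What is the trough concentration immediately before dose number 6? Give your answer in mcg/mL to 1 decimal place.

0.8 mcg/mL

f = (1/2)^(τ/t½) = (1/2)^(64/30) ≈ 0.2279.
C₀ = D/Vd = 697/271 ≈ 2.572 mcg/mL.
Before the 6th dose, 5 doses have been given. Superposition: Cmin = C₀·(f + f² + … + f^5).
≈ 2.572 × (0.2279 + 0.0519 + 0.0118 + 0.0027 + 0.0006) ≈ 2.572 × 0.2949 ≈ 0.758 mcg/mL.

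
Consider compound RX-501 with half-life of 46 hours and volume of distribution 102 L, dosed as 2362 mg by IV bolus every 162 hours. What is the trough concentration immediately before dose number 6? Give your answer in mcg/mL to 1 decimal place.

2.2 mcg/mL

f = (1/2)^(τ/t½) = (1/2)^(162/46) ≈ 0.0871.
C₀ = D/Vd = 2362/102 ≈ 23.157 mcg/mL.
Before the 6th dose, 5 doses have been given. Superposition: Cmin = C₀·(f + f² + … + f^5).
≈ 23.157 × (0.0871 + 0.0076 + 0.0007 + 0.0001 + 0.0000) ≈ 23.157 × 0.0955 ≈ 2.211 mcg/mL.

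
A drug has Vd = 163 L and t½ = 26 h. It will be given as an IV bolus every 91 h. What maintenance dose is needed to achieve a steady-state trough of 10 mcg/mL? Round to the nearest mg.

τ/t½ = 91/26 ≈ 3.5, so f = (1/2)^(91/26) ≈ 0.088388.
Cmin,ss = (D/Vd)·f/(1−f), so D = Cmin,ss·Vd·(1−f)/f.
D = 10 × 163 × (1−f)/f ≈ 10 × 163 × 10.31375 ≈ 16811.41 mg.

16811 mg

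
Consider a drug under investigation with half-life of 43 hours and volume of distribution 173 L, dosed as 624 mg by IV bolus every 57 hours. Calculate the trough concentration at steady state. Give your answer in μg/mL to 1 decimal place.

τ/t½ = 57/43 ≈ 1.3256, so fraction remaining f = (1/2)^(57/43) ≈ 0.3990.
Single-dose peak C₀ = D/Vd = 624/173 ≈ 3.607 μg/mL.
Steady-state trough Cmin,ss = C₀·f/(1−f) ≈ 3.607 × 0.3990/0.6010 ≈ 2.395 μg/mL.

2.4 μg/mL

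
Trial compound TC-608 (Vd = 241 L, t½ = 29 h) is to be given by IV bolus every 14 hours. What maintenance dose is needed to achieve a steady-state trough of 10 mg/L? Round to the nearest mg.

τ/t½ = 14/29 ≈ 0.48276, so f = (1/2)^(14/29) ≈ 0.715608.
Cmin,ss = (D/Vd)·f/(1−f), so D = Cmin,ss·Vd·(1−f)/f.
D = 10 × 241 × (1−f)/f ≈ 10 × 241 × 0.39741 ≈ 957.76 mg.

958 mg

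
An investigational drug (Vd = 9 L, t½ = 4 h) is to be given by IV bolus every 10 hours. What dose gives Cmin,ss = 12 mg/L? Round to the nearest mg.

τ/t½ = 10/4 ≈ 2.5, so f = (1/2)^(10/4) ≈ 0.176777.
Cmin,ss = (D/Vd)·f/(1−f), so D = Cmin,ss·Vd·(1−f)/f.
D = 12 × 9 × (1−f)/f ≈ 12 × 9 × 4.65684 ≈ 502.94 mg.

503 mg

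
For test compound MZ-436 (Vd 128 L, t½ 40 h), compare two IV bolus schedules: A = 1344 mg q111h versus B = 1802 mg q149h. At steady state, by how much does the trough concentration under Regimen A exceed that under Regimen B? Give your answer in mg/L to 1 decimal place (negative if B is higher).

0.6 mg/L

Regimen A: f = (1/2)^(111/40) ≈ 0.1461; Cmin,ss = (1344/128)·f/(1−f) ≈ 1.797 mg/L.
Regimen B: f = (1/2)^(149/40) ≈ 0.0756; Cmin,ss = (1802/128)·f/(1−f) ≈ 1.151 mg/L.
Difference ≈ 1.797 − 1.151 ≈ 0.646 mg/L.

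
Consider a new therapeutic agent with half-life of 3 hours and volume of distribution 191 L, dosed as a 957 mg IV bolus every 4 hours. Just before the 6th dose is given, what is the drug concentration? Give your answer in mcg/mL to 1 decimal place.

3.3 mcg/mL

f = (1/2)^(τ/t½) = (1/2)^(4/3) ≈ 0.3969.
C₀ = D/Vd = 957/191 ≈ 5.010 mcg/mL.
Before the 6th dose, 5 doses have been given. Superposition: Cmin = C₀·(f + f² + … + f^5).
≈ 5.010 × (0.3969 + 0.1575 + 0.0625 + 0.0248 + 0.0098) ≈ 5.010 × 0.6515 ≈ 3.264 mcg/mL.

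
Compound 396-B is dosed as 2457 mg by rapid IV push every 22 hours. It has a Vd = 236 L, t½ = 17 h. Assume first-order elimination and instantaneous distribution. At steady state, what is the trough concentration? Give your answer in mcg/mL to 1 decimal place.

τ/t½ = 22/17 ≈ 1.2941, so fraction remaining f = (1/2)^(22/17) ≈ 0.4078.
Accumulation ratio R = 1/(1 − f) ≈ 1/0.5922 ≈ 1.6886.
Each bolus raises the concentration by D/Vd = 2457/236 ≈ 10.411 mcg/mL.
Cmax,ss = C₀/(1 − f) ≈ 10.411/0.5922 ≈ 17.580 mcg/mL.
One interval later, Cmin,ss = Cmax,ss·e^(−kτ) ≈ 17.580 × 0.4078 ≈ 7.169 mcg/mL.

7.2 mcg/mL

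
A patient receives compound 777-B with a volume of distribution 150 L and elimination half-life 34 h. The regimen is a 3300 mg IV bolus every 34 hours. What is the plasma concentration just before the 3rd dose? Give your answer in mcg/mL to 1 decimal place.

f = (1/2)^(τ/t½) = (1/2)^(34/34) ≈ 0.5000.
C₀ = D/Vd = 3300/150 ≈ 22.000 mcg/mL.
Before the 3rd dose, 2 doses have been given. Superposition: Cmin = C₀·(f + f²).
≈ 22.000 × (0.5000 + 0.2500) ≈ 22.000 × 0.7500 ≈ 16.500 mcg/mL.

16.5 mcg/mL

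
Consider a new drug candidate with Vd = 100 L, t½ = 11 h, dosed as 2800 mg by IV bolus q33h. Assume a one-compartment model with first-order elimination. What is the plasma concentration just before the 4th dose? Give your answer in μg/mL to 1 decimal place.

4.0 μg/mL

f = (1/2)^(τ/t½) = (1/2)^(33/11) ≈ 0.1250.
C₀ = D/Vd = 2800/100 ≈ 28.000 μg/mL.
Before the 4th dose, 3 doses have been given. Superposition: Cmin = C₀·(f + f² + … + f^3).
≈ 28.000 × (0.1250 + 0.0156 + 0.0020) ≈ 28.000 × 0.1426 ≈ 3.993 μg/mL.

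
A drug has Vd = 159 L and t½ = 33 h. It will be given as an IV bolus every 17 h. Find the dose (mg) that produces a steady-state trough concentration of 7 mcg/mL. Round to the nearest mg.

τ/t½ = 17/33 ≈ 0.51515, so f = (1/2)^(17/33) ≈ 0.699719.
Cmin,ss = (D/Vd)·f/(1−f), so D = Cmin,ss·Vd·(1−f)/f.
D = 7 × 159 × (1−f)/f ≈ 7 × 159 × 0.42915 ≈ 477.64 mg.

478 mg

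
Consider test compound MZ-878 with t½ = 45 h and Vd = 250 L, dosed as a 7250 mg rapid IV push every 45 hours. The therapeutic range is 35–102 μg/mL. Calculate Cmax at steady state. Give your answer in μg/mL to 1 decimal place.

58.0 μg/mL

τ = 45 h = 1 half-life, so f = (1/2)^1 = 0.5.
Accumulation ratio R = 1/(1 − f) = 1/0.5 = 2/1.
Single-dose peak C₀ = D/Vd = 7250/250 = 29 μg/mL.
Steady-state peak Cmax,ss = C₀·R = 29 × 2/1 ≈ 58.000 μg/mL.
Peak 58.0 μg/mL vs MTC 102 μg/mL: below toxic threshold.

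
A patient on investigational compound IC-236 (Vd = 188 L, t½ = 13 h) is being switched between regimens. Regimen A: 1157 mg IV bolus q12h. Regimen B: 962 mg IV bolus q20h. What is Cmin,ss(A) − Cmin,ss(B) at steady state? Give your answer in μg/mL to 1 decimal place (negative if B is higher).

4.2 μg/mL

Regimen A: f = (1/2)^(12/13) ≈ 0.5274; Cmin,ss = (1157/188)·f/(1−f) ≈ 6.868 μg/mL.
Regimen B: f = (1/2)^(20/13) ≈ 0.3443; Cmin,ss = (962/188)·f/(1−f) ≈ 2.687 μg/mL.
Difference ≈ 6.868 − 2.687 ≈ 4.181 μg/mL.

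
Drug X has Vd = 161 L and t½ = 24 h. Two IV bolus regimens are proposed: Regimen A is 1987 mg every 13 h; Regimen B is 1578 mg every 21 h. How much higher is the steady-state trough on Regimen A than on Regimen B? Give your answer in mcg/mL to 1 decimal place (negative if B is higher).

Regimen A: f = (1/2)^(13/24) ≈ 0.6870; Cmin,ss = (1987/161)·f/(1−f) ≈ 27.088 mcg/mL.
Regimen B: f = (1/2)^(21/24) ≈ 0.5453; Cmin,ss = (1578/161)·f/(1−f) ≈ 11.754 mcg/mL.
Difference ≈ 27.088 − 11.754 ≈ 15.334 mcg/mL.

15.3 mcg/mL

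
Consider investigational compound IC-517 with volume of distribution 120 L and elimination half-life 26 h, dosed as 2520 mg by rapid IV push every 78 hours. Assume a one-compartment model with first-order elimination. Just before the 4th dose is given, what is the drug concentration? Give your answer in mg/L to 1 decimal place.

3.0 mg/L

f = (1/2)^(τ/t½) = (1/2)^(78/26) ≈ 0.1250.
C₀ = D/Vd = 2520/120 ≈ 21.000 mg/L.
Before the 4th dose, 3 doses have been given. Superposition: Cmin = C₀·(f + f² + … + f^3).
≈ 21.000 × (0.1250 + 0.0156 + 0.0020) ≈ 21.000 × 0.1426 ≈ 2.995 mg/L.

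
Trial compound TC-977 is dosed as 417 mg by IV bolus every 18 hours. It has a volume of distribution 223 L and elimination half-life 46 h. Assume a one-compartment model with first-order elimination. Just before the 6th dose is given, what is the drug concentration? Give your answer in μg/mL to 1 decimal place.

f = (1/2)^(τ/t½) = (1/2)^(18/46) ≈ 0.7624.
C₀ = D/Vd = 417/223 ≈ 1.870 μg/mL.
Before the 6th dose, 5 doses have been given. Superposition: Cmin = C₀·(f + f² + … + f^5).
≈ 1.870 × (0.7624 + 0.5813 + 0.4431 + 0.3379 + 0.2576) ≈ 1.870 × 2.3823 ≈ 4.455 μg/mL.

4.5 μg/mL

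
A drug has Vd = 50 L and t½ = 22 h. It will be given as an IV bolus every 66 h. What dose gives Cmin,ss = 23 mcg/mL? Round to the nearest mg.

8050 mg

τ/t½ = 66/22 ≈ 3, so f = (1/2)^(66/22) ≈ 0.125000.
Cmin,ss = (D/Vd)·f/(1−f), so D = Cmin,ss·Vd·(1−f)/f.
D = 23 × 50 × (1−f)/f ≈ 23 × 50 × 7.00000 ≈ 8050.00 mg.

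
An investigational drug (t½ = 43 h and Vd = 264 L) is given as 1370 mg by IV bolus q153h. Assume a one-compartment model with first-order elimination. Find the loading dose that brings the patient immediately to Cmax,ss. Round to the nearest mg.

1497 mg

f = (1/2)^(153/43) ≈ 0.084897; accumulation ratio R = 1/(1−f) ≈ 1.09277.
Loading dose to hit Cmax,ss on first dose: D_load = D_maint·R ≈ 1370 × 1.09277 ≈ 1497.09 mg.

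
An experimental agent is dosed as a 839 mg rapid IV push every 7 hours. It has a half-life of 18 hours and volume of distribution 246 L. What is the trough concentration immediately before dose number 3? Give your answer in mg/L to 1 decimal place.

f = (1/2)^(τ/t½) = (1/2)^(7/18) ≈ 0.7637.
C₀ = D/Vd = 839/246 ≈ 3.411 mg/L.
Before the 3rd dose, 2 doses have been given. Superposition: Cmin = C₀·(f + f²).
≈ 3.411 × (0.7637 + 0.5832) ≈ 3.411 × 1.3469 ≈ 4.594 mg/L.

4.6 mg/L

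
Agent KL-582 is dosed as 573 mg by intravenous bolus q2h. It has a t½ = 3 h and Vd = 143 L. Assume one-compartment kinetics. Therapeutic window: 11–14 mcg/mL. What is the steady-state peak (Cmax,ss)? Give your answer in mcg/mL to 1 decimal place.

k = ln2/t½ = ln2/3 ≈ 0.231049 h⁻¹; fraction remaining f = e^(−kτ) = e^(−0.231049×2) ≈ 0.6300.
Accumulation ratio R = 1/(1 − f) ≈ 1/0.3700 ≈ 2.7027.
Each bolus raises the concentration by D/Vd = 573/143 ≈ 4.007 mcg/mL.
Steady-state peak Cmax,ss = C₀·R ≈ 4.007 × 2.7027 ≈ 10.830 mcg/mL.
Peak 10.8 mcg/mL vs MTC 14 mcg/mL: below toxic threshold.

10.8 mcg/mL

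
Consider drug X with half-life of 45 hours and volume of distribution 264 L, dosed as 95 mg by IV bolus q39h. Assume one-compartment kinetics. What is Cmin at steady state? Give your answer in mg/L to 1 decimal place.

k = ln2/t½ = ln2/45 ≈ 0.015403 h⁻¹; fraction remaining f = e^(−kτ) = e^(−0.015403×39) ≈ 0.5484.
At steady state, accumulation factor R = 1/(1 − e^(−kτ)) ≈ 2.2143.
Single-dose peak C₀ = D/Vd = 95/264 ≈ 0.360 mg/L.
Cmax,ss = C₀/(1 − f) ≈ 0.360/0.4516 ≈ 0.797 mg/L.
One interval later, Cmin,ss = Cmax,ss·e^(−kτ) ≈ 0.797 × 0.5484 ≈ 0.437 mg/L.

0.4 mg/L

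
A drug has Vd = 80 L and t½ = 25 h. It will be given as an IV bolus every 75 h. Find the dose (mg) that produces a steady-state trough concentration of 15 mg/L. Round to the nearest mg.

8400 mg

τ/t½ = 75/25 ≈ 3, so f = (1/2)^(75/25) ≈ 0.125000.
Cmin,ss = (D/Vd)·f/(1−f), so D = Cmin,ss·Vd·(1−f)/f.
D = 15 × 80 × (1−f)/f ≈ 15 × 80 × 7.00000 ≈ 8400.00 mg.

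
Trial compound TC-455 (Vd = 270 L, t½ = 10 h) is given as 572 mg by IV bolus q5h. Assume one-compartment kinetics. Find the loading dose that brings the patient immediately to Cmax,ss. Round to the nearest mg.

1953 mg

f = (1/2)^(5/10) ≈ 0.707107; accumulation ratio R = 1/(1−f) ≈ 3.41422.
Loading dose to hit Cmax,ss on first dose: D_load = D_maint·R ≈ 572 × 3.41422 ≈ 1952.93 mg.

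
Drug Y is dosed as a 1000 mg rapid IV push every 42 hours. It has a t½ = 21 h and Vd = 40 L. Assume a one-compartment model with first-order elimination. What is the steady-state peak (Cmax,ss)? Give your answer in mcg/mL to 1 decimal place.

τ = 42 h = 2 half-lives, so f = (1/2)^2 = 0.25.
Accumulation ratio R = 1/(1 − f) = 1/0.75 = 4/3.
Single-dose peak C₀ = D/Vd = 1000/40 = 25 mcg/mL.
Steady-state peak Cmax,ss = C₀·R = 25 × 4/3 ≈ 33.333 mcg/mL.

33.3 mcg/mL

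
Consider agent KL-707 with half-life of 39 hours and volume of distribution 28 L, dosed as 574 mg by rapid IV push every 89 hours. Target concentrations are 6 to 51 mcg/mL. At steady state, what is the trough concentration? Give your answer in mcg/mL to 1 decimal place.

5.3 mcg/mL

Over one 89-h interval, 89/39 ≈ 2.2821 half-lives elapse, leaving f ≈ 0.2056 of each dose.
Each bolus raises the concentration by D/Vd = 574/28 ≈ 20.500 mcg/mL.
Steady-state trough Cmin,ss = C₀·f/(1−f) ≈ 20.500 × 0.2056/0.7944 ≈ 5.306 mcg/mL.
Trough 5.3 mcg/mL vs MEC 6 mcg/mL: subtherapeutic.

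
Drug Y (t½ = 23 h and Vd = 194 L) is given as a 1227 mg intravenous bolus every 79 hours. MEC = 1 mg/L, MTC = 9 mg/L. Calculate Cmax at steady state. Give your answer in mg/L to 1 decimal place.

τ/t½ = 79/23 ≈ 3.4348, so fraction remaining f = (1/2)^(79/23) ≈ 0.0925.
Accumulation ratio R = 1/(1 − f) ≈ 1/0.9075 ≈ 1.1019.
Single-dose peak C₀ = D/Vd = 1227/194 ≈ 6.325 mg/L.
Cmax,ss = C₀/(1 − f) ≈ 6.325/0.9075 ≈ 6.970 mg/L.
Peak 7.0 mg/L vs MTC 9 mg/L: below toxic threshold.

7.0 mg/L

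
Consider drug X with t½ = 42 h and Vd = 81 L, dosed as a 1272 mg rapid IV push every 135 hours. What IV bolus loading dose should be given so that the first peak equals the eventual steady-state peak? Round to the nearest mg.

1426 mg

f = (1/2)^(135/42) ≈ 0.107747; accumulation ratio R = 1/(1−f) ≈ 1.12076.
Loading dose to hit Cmax,ss on first dose: D_load = D_maint·R ≈ 1272 × 1.12076 ≈ 1425.61 mg.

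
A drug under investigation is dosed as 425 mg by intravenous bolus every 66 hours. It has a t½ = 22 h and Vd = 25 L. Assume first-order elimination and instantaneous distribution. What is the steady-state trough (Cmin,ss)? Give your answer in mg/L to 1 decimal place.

2.4 mg/L

τ = 66 h = 3 half-lives, so f = (1/2)^3 = 0.125.
At steady state, R = 1/(1 − 0.125) = 8/7.
Single-dose peak C₀ = D/Vd = 425/25 = 17 mg/L.
Steady-state peak Cmax,ss = C₀·R = 17 × 8/7 ≈ 19.429 mg/L.
Steady-state trough Cmin,ss = Cmax,ss·f ≈ 19.429 × 0.125 ≈ 2.429 mg/L.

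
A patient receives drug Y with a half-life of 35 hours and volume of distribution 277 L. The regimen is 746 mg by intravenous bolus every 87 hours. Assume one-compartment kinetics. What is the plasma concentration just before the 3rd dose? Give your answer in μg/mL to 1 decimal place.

0.6 μg/mL

f = (1/2)^(τ/t½) = (1/2)^(87/35) ≈ 0.1785.
C₀ = D/Vd = 746/277 ≈ 2.693 μg/mL.
Before the 3rd dose, 2 doses have been given. Superposition: Cmin = C₀·(f + f²).
≈ 2.693 × (0.1785 + 0.0319) ≈ 2.693 × 0.2104 ≈ 0.567 μg/mL.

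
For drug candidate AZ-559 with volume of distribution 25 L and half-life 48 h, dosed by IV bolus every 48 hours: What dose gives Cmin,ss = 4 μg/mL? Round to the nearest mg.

100 mg

τ/t½ = 48/48 ≈ 1, so f = (1/2)^(48/48) ≈ 0.500000.
Cmin,ss = (D/Vd)·f/(1−f), so D = Cmin,ss·Vd·(1−f)/f.
D = 4 × 25 × (1−f)/f ≈ 4 × 25 × 1.00000 ≈ 100.00 mg.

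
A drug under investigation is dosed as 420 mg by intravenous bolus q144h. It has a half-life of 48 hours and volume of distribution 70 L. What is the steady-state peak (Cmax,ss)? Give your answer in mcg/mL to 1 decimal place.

The dosing interval is 3 half-lives, so f = 2^(−3) = 0.125.
Accumulation ratio R = 1/(1 − f) = 1/0.875 = 8/7.
Single-dose peak C₀ = D/Vd = 420/70 = 6 mcg/mL.
Steady-state peak Cmax,ss = C₀·R = 6 × 8/7 ≈ 6.857 mcg/mL.

6.9 mcg/mL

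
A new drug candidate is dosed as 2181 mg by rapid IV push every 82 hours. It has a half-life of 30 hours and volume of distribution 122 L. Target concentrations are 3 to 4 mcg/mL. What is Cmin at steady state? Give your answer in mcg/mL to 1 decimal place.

τ/t½ = 82/30 ≈ 2.7333, so fraction remaining f = (1/2)^(82/30) ≈ 0.1504.
At steady state, accumulation factor R = 1/(1 − e^(−kτ)) ≈ 1.1770.
Each bolus raises the concentration by D/Vd = 2181/122 ≈ 17.877 mcg/mL.
Steady-state peak Cmax,ss = C₀·R ≈ 17.877 × 1.1770 ≈ 21.041 mcg/mL.
Steady-state trough Cmin,ss = Cmax,ss·f ≈ 21.041 × 0.1504 ≈ 3.165 mcg/mL.
Trough 3.2 mcg/mL vs MEC 3 mcg/mL: adequate.

3.2 mcg/mL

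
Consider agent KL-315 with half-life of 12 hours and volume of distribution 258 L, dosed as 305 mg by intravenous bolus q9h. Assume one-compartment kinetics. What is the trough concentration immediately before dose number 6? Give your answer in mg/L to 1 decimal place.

f = (1/2)^(τ/t½) = (1/2)^(9/12) ≈ 0.5946.
C₀ = D/Vd = 305/258 ≈ 1.182 mg/L.
Before the 6th dose, 5 doses have been given. Superposition: Cmin = C₀·(f + f² + … + f^5).
≈ 1.182 × (0.5946 + 0.3535 + 0.2102 + 0.1250 + 0.0743) ≈ 1.182 × 1.3576 ≈ 1.605 mg/L.

1.6 mg/L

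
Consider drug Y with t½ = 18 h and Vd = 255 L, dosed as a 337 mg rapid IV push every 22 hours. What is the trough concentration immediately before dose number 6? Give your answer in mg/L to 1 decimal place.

1.0 mg/L

f = (1/2)^(τ/t½) = (1/2)^(22/18) ≈ 0.4286.
C₀ = D/Vd = 337/255 ≈ 1.322 mg/L.
Before the 6th dose, 5 doses have been given. Superposition: Cmin = C₀·(f + f² + … + f^5).
≈ 1.322 × (0.4286 + 0.1837 + 0.0787 + 0.0337 + 0.0145) ≈ 1.322 × 0.7392 ≈ 0.977 mg/L.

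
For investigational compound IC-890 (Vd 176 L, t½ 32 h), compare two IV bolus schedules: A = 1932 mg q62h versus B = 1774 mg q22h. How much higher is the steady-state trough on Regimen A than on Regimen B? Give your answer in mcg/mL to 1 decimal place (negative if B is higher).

-12.6 mcg/mL

Regimen A: f = (1/2)^(62/32) ≈ 0.2611; Cmin,ss = (1932/176)·f/(1−f) ≈ 3.879 mcg/mL.
Regimen B: f = (1/2)^(22/32) ≈ 0.6209; Cmin,ss = (1774/176)·f/(1−f) ≈ 16.509 mcg/mL.
Difference ≈ 3.879 − 16.509 ≈ -12.630 mcg/mL.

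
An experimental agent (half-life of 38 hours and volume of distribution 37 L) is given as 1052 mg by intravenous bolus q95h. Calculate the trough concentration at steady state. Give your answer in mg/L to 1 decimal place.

τ/t½ = 95/38 ≈ 2.5, so fraction remaining f = (1/2)^(95/38) ≈ 0.1768.
At steady state, accumulation factor R = 1/(1 − e^(−kτ)) ≈ 1.2148.
Each bolus raises the concentration by D/Vd = 1052/37 ≈ 28.432 mg/L.
Cmax,ss = C₀/(1 − f) ≈ 28.432/0.8232 ≈ 34.538 mg/L.
Steady-state trough Cmin,ss = Cmax,ss·f ≈ 34.538 × 0.1768 ≈ 6.106 mg/L.

6.1 mg/L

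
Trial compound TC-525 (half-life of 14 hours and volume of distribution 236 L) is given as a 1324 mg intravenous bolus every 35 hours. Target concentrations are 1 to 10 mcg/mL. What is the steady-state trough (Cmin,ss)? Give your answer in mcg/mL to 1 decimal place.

k = ln2/t½ = ln2/14 ≈ 0.049511 h⁻¹; fraction remaining f = e^(−kτ) = e^(−0.049511×35) ≈ 0.1768.
Accumulation ratio R = 1/(1 − f) ≈ 1/0.8232 ≈ 1.2148.
Single-dose peak C₀ = D/Vd = 1324/236 ≈ 5.610 mcg/mL.
Steady-state peak Cmax,ss = C₀·R ≈ 5.610 × 1.2148 ≈ 6.815 mcg/mL.
One interval later, Cmin,ss = Cmax,ss·e^(−kτ) ≈ 6.815 × 0.1768 ≈ 1.205 mcg/mL.
Trough 1.2 mcg/mL vs MEC 1 mcg/mL: adequate.

1.2 mcg/mL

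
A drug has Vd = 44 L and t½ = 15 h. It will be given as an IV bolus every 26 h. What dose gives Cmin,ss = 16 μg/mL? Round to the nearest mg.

1637 mg

τ/t½ = 26/15 ≈ 1.7333, so f = (1/2)^(26/15) ≈ 0.300756.
Cmin,ss = (D/Vd)·f/(1−f), so D = Cmin,ss·Vd·(1−f)/f.
D = 16 × 44 × (1−f)/f ≈ 16 × 44 × 2.32495 ≈ 1636.76 mg.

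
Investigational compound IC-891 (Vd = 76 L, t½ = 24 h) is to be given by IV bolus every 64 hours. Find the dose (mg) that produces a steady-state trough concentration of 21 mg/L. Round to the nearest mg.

8538 mg

τ/t½ = 64/24 ≈ 2.6667, so f = (1/2)^(64/24) ≈ 0.157490.
Cmin,ss = (D/Vd)·f/(1−f), so D = Cmin,ss·Vd·(1−f)/f.
D = 21 × 76 × (1−f)/f ≈ 21 × 76 × 5.34961 ≈ 8537.98 mg.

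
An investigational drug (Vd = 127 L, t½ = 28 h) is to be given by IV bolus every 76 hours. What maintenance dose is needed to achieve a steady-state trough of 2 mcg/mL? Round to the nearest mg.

1413 mg

τ/t½ = 76/28 ≈ 2.7143, so f = (1/2)^(76/28) ≈ 0.152377.
Cmin,ss = (D/Vd)·f/(1−f), so D = Cmin,ss·Vd·(1−f)/f.
D = 2 × 127 × (1−f)/f ≈ 2 × 127 × 5.56267 ≈ 1412.92 mg.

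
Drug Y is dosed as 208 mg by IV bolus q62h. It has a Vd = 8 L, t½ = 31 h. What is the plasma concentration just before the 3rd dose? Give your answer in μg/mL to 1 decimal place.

f = (1/2)^(τ/t½) = (1/2)^(62/31) ≈ 0.2500.
C₀ = D/Vd = 208/8 ≈ 26.000 μg/mL.
Before the 3rd dose, 2 doses have been given. Superposition: Cmin = C₀·(f + f²).
≈ 26.000 × (0.2500 + 0.0625) ≈ 26.000 × 0.3125 ≈ 8.125 μg/mL.

8.1 μg/mL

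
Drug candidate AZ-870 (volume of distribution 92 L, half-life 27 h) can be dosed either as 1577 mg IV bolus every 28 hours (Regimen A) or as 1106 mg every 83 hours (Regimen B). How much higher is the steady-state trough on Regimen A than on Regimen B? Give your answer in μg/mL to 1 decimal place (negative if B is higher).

Regimen A: f = (1/2)^(28/27) ≈ 0.4873; Cmin,ss = (1577/92)·f/(1−f) ≈ 16.292 μg/mL.
Regimen B: f = (1/2)^(83/27) ≈ 0.1187; Cmin,ss = (1106/92)·f/(1−f) ≈ 1.619 μg/mL.
Difference ≈ 16.292 − 1.619 ≈ 14.673 μg/mL.

14.7 μg/mL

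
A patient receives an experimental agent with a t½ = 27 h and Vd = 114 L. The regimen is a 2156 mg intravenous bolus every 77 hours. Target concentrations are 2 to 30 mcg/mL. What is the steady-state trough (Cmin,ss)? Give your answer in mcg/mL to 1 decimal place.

3.0 mcg/mL

Over one 77-h interval, 77/27 ≈ 2.8519 half-lives elapse, leaving f ≈ 0.1385 of each dose.
Accumulation ratio R = 1/(1 − f) ≈ 1/0.8615 ≈ 1.1608.
Each bolus raises the concentration by D/Vd = 2156/114 ≈ 18.912 mcg/mL.
Steady-state peak Cmax,ss = C₀·R ≈ 18.912 × 1.1608 ≈ 21.953 mcg/mL.
One interval later, Cmin,ss = Cmax,ss·e^(−kτ) ≈ 21.953 × 0.1385 ≈ 3.040 mcg/mL.
Trough 3.0 mcg/mL vs MEC 2 mcg/mL: adequate.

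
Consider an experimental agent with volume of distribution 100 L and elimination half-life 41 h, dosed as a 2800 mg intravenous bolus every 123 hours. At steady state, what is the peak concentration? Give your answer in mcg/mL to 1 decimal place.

The dosing interval is 3 half-lives, so f = 2^(−3) = 0.125.
At steady state, R = 1/(1 − 0.125) = 8/7.
Single-dose peak C₀ = D/Vd = 2800/100 = 28 mcg/mL.
Steady-state peak Cmax,ss = C₀·R = 28 × 8/7 ≈ 32.000 mcg/mL.

32.0 mcg/mL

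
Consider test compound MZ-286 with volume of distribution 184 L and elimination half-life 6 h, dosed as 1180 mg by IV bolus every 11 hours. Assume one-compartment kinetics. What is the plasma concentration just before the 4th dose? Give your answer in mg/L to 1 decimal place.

f = (1/2)^(τ/t½) = (1/2)^(11/6) ≈ 0.2806.
C₀ = D/Vd = 1180/184 ≈ 6.413 mg/L.
Before the 4th dose, 3 doses have been given. Superposition: Cmin = C₀·(f + f² + … + f^3).
≈ 6.413 × (0.2806 + 0.0787 + 0.0221) ≈ 6.413 × 0.3814 ≈ 2.446 mg/L.

2.4 mg/L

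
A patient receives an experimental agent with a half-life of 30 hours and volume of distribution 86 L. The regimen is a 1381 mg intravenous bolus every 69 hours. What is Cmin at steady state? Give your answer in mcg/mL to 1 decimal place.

4.1 mcg/mL

Over one 69-h interval, 69/30 ≈ 2.3 half-lives elapse, leaving f ≈ 0.2031 of each dose.
At steady state, accumulation factor R = 1/(1 − e^(−kτ)) ≈ 1.2549.
Single-dose peak C₀ = D/Vd = 1381/86 ≈ 16.058 mcg/mL.
Steady-state peak Cmax,ss = C₀·R ≈ 16.058 × 1.2549 ≈ 20.151 mcg/mL.
Steady-state trough Cmin,ss = Cmax,ss·f ≈ 20.151 × 0.2031 ≈ 4.093 mcg/mL.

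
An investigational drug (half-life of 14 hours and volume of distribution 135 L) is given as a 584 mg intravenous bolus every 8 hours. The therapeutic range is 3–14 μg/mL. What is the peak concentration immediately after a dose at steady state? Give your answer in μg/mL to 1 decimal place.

13.2 μg/mL

Over one 8-h interval, 8/14 ≈ 0.57143 half-lives elapse, leaving f ≈ 0.6730 of each dose.
At steady state, accumulation factor R = 1/(1 − e^(−kτ)) ≈ 3.0581.
Single-dose peak C₀ = D/Vd = 584/135 ≈ 4.326 μg/mL.
Steady-state peak Cmax,ss = C₀·R ≈ 4.326 × 3.0581 ≈ 13.229 μg/mL.
Peak 13.2 μg/mL vs MTC 14 μg/mL: below toxic threshold.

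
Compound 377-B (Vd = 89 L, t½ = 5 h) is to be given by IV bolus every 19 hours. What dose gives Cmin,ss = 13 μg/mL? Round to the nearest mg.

14959 mg

τ/t½ = 19/5 ≈ 3.8, so f = (1/2)^(19/5) ≈ 0.071794.
Cmin,ss = (D/Vd)·f/(1−f), so D = Cmin,ss·Vd·(1−f)/f.
D = 13 × 89 × (1−f)/f ≈ 13 × 89 × 12.92874 ≈ 14958.55 mg.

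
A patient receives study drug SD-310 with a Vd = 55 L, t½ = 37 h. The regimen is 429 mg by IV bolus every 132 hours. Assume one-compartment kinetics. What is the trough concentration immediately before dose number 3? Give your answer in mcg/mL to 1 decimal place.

0.7 mcg/mL

f = (1/2)^(τ/t½) = (1/2)^(132/37) ≈ 0.0843.
C₀ = D/Vd = 429/55 ≈ 7.800 mcg/mL.
Before the 3rd dose, 2 doses have been given. Superposition: Cmin = C₀·(f + f²).
≈ 7.800 × (0.0843 + 0.0071) ≈ 7.800 × 0.0914 ≈ 0.713 mcg/mL.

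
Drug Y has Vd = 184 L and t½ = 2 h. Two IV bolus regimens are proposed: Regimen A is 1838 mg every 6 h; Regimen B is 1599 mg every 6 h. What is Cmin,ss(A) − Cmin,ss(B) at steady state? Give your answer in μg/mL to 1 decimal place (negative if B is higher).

0.2 μg/mL

Regimen A: f = (1/2)^(6/2) ≈ 0.1250; Cmin,ss = (1838/184)·f/(1−f) ≈ 1.427 μg/mL.
Regimen B: f = (1/2)^(6/2) ≈ 0.1250; Cmin,ss = (1599/184)·f/(1−f) ≈ 1.241 μg/mL.
Difference ≈ 1.427 − 1.241 ≈ 0.186 μg/mL.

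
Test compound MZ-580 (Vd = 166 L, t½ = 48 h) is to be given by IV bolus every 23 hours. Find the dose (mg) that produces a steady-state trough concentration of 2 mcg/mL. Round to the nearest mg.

τ/t½ = 23/48 ≈ 0.47917, so f = (1/2)^(23/48) ≈ 0.717392.
Cmin,ss = (D/Vd)·f/(1−f), so D = Cmin,ss·Vd·(1−f)/f.
D = 2 × 166 × (1−f)/f ≈ 2 × 166 × 0.39394 ≈ 130.79 mg.

131 mg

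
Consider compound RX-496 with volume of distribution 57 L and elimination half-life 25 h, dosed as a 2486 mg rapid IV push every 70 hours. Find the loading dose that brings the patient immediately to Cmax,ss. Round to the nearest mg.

2903 mg

f = (1/2)^(70/25) ≈ 0.143587; accumulation ratio R = 1/(1−f) ≈ 1.16766.
Loading dose to hit Cmax,ss on first dose: D_load = D_maint·R ≈ 2486 × 1.16766 ≈ 2902.80 mg.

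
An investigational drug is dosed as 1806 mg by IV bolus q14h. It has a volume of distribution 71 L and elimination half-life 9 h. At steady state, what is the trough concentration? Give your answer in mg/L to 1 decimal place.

13.1 mg/L

k = ln2/t½ = ln2/9 ≈ 0.077016 h⁻¹; fraction remaining f = e^(−kτ) = e^(−0.077016×14) ≈ 0.3402.
Each bolus raises the concentration by D/Vd = 1806/71 ≈ 25.437 mg/L.
Steady-state trough Cmin,ss = C₀·f/(1−f) ≈ 25.437 × 0.3402/0.6598 ≈ 13.116 mg/L.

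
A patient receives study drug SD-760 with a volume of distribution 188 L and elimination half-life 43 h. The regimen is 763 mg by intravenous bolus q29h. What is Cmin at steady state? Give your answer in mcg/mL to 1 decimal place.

6.8 mcg/mL

Over one 29-h interval, 29/43 ≈ 0.67442 half-lives elapse, leaving f ≈ 0.6266 of each dose.
Accumulation ratio R = 1/(1 − f) ≈ 1/0.3734 ≈ 2.6781.
Each bolus raises the concentration by D/Vd = 763/188 ≈ 4.059 mcg/mL.
Cmax,ss = C₀/(1 − f) ≈ 4.059/0.3734 ≈ 10.870 mcg/mL.
Steady-state trough Cmin,ss = Cmax,ss·f ≈ 10.870 × 0.6266 ≈ 6.811 mcg/mL.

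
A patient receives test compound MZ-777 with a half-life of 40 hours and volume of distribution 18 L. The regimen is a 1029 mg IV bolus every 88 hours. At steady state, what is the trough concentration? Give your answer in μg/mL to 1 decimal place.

15.9 μg/mL

Over one 88-h interval, 88/40 ≈ 2.2 half-lives elapse, leaving f ≈ 0.2176 of each dose.
At steady state, accumulation factor R = 1/(1 − e^(−kτ)) ≈ 1.2781.
Each bolus raises the concentration by D/Vd = 1029/18 ≈ 57.167 μg/mL.
Cmax,ss = C₀/(1 − f) ≈ 57.167/0.7824 ≈ 73.066 μg/mL.
Steady-state trough Cmin,ss = Cmax,ss·f ≈ 73.066 × 0.2176 ≈ 15.899 μg/mL.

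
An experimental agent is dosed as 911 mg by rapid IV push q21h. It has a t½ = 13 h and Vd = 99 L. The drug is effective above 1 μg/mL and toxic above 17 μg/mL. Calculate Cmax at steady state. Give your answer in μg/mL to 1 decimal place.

13.7 μg/mL

k = ln2/t½ = ln2/13 ≈ 0.053319 h⁻¹; fraction remaining f = e^(−kτ) = e^(−0.053319×21) ≈ 0.3264.
Accumulation ratio R = 1/(1 − f) ≈ 1/0.6736 ≈ 1.4846.
Single-dose peak C₀ = D/Vd = 911/99 ≈ 9.202 μg/mL.
Steady-state peak Cmax,ss = C₀·R ≈ 9.202 × 1.4846 ≈ 13.661 μg/mL.
Peak 13.7 μg/mL vs MTC 17 μg/mL: below toxic threshold.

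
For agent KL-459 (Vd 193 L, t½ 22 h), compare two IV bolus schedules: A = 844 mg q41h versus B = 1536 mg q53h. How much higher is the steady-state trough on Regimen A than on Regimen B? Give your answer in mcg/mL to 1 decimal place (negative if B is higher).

-0.2 mcg/mL

Regimen A: f = (1/2)^(41/22) ≈ 0.2748; Cmin,ss = (844/193)·f/(1−f) ≈ 1.657 mcg/mL.
Regimen B: f = (1/2)^(53/22) ≈ 0.1883; Cmin,ss = (1536/193)·f/(1−f) ≈ 1.846 mcg/mL.
Difference ≈ 1.657 − 1.846 ≈ -0.189 mcg/mL.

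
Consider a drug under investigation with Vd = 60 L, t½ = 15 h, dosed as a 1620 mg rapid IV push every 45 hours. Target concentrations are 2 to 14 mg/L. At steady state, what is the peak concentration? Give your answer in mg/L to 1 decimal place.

τ = 45 h = 3 half-lives, so f = (1/2)^3 = 0.125.
At steady state, R = 1/(1 − 0.125) = 8/7.
Single-dose peak C₀ = D/Vd = 1620/60 = 27 mg/L.
Steady-state peak Cmax,ss = C₀·R = 27 × 8/7 ≈ 30.857 mg/L.
Peak 30.9 mg/L vs MTC 14 mg/L: exceeds toxic threshold.

30.9 mg/L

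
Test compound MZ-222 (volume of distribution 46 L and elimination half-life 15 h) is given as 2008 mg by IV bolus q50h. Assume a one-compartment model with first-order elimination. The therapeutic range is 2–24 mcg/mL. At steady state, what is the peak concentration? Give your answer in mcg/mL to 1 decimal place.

k = ln2/t½ = ln2/15 ≈ 0.046210 h⁻¹; fraction remaining f = e^(−kτ) = e^(−0.046210×50) ≈ 0.0992.
Accumulation ratio R = 1/(1 − f) ≈ 1/0.9008 ≈ 1.1101.
Each bolus raises the concentration by D/Vd = 2008/46 ≈ 43.652 mcg/mL.
Cmax,ss = C₀/(1 − f) ≈ 43.652/0.9008 ≈ 48.459 mcg/mL.
Peak 48.5 mcg/mL vs MTC 24 mcg/mL: exceeds toxic threshold.

48.5 mcg/mL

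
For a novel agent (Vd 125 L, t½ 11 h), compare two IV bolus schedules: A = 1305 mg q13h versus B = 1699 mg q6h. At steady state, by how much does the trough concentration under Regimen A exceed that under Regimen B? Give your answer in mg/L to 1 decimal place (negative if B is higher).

Regimen A: f = (1/2)^(13/11) ≈ 0.4408; Cmin,ss = (1305/125)·f/(1−f) ≈ 8.230 mg/L.
Regimen B: f = (1/2)^(6/11) ≈ 0.6852; Cmin,ss = (1699/125)·f/(1−f) ≈ 29.585 mg/L.
Difference ≈ 8.230 − 29.585 ≈ -21.355 mg/L.

-21.4 mg/L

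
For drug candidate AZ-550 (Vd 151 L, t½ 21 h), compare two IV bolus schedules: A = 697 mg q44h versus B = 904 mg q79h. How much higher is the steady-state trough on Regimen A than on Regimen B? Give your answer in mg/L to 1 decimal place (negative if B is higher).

Regimen A: f = (1/2)^(44/21) ≈ 0.2340; Cmin,ss = (697/151)·f/(1−f) ≈ 1.410 mg/L.
Regimen B: f = (1/2)^(79/21) ≈ 0.0737; Cmin,ss = (904/151)·f/(1−f) ≈ 0.476 mg/L.
Difference ≈ 1.410 − 0.476 ≈ 0.934 mg/L.

0.9 mg/L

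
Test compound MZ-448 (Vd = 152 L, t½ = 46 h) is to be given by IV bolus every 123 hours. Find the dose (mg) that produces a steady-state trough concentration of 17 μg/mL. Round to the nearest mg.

τ/t½ = 123/46 ≈ 2.6739, so f = (1/2)^(123/46) ≈ 0.156701.
Cmin,ss = (D/Vd)·f/(1−f), so D = Cmin,ss·Vd·(1−f)/f.
D = 17 × 152 × (1−f)/f ≈ 17 × 152 × 5.38158 ≈ 13906.00 mg.

13906 mg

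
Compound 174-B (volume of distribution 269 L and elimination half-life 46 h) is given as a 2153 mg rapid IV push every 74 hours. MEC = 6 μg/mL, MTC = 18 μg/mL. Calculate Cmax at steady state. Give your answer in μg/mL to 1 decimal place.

11.9 μg/mL

τ/t½ = 74/46 ≈ 1.6087, so fraction remaining f = (1/2)^(74/46) ≈ 0.3279.
At steady state, accumulation factor R = 1/(1 − e^(−kτ)) ≈ 1.4879.
Each bolus raises the concentration by D/Vd = 2153/269 ≈ 8.004 μg/mL.
Cmax,ss = C₀/(1 − f) ≈ 8.004/0.6721 ≈ 11.909 μg/mL.
Peak 11.9 μg/mL vs MTC 18 μg/mL: below toxic threshold.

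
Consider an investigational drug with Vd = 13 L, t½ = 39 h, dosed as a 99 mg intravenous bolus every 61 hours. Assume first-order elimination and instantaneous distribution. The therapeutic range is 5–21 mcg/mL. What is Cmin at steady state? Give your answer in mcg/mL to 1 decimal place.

3.9 mcg/mL

τ/t½ = 61/39 ≈ 1.5641, so fraction remaining f = (1/2)^(61/39) ≈ 0.3382.
Single-dose peak C₀ = D/Vd = 99/13 ≈ 7.615 mcg/mL.
Steady-state trough Cmin,ss = C₀·f/(1−f) ≈ 7.615 × 0.3382/0.6618 ≈ 3.891 mcg/mL.
Trough 3.9 mcg/mL vs MEC 5 mcg/mL: subtherapeutic.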